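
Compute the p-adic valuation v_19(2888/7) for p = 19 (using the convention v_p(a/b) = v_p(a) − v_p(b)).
v_19(2888/7) = 2

Factor powers of 19 from the numerator and denominator of the reduced fraction: 2888 = 19^2 · 8 and 7 = 19^0 · 7. Apply v_p(a/b) = v_p(a) − v_p(b): v_19(2888/7) = 2 − 0 = 2.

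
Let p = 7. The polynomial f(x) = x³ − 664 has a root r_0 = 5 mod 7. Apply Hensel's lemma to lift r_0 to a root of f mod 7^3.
r_2 = 250 (mod 343)

Hensel: r_{i+1} = r_i − f(r_i)/f′(r_i) mod 7^{i+2}, where f′(x) = 3x². Iterate:
  r_0 = 5 (mod 7)
  r_1 = 5 (mod 49)
  r_2 = 250 (mod 343)
Final: r = 250 with f(r) ≡ 0 mod 7^3.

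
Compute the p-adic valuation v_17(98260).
v_17(98260) = 3

v_17(n) is the largest exponent k such that 17^k divides n. Factor out: 98260 = 17^3 · 20. (Sign doesn't affect v_p.) So v_17(98260) = 3.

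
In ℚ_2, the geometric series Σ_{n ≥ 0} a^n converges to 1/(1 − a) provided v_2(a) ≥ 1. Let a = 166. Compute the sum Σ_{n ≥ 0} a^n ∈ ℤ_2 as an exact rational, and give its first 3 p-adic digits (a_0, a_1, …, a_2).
Σ a^n = 1/(1 − a) = -1/165;  first 3 digits = (1, 1, 0)

v_2(a) = 1 ≥ 1, so the series converges in ℤ_2 to 1/(1 − a) = 1/(1 − 166) = -1/165. Expand this rational in ℤ_2: compute digits iteratively via d_i = x_i mod 2, x_{i+1} = (x_i − d_i)/2. The first 3 digits are (1, 1, 0).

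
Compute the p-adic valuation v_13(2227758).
v_13(2227758) = 5

v_13(n) is the largest exponent k such that 13^k divides n. Factor out: 2227758 = 13^5 · 6. (Sign doesn't affect v_p.) So v_13(2227758) = 5.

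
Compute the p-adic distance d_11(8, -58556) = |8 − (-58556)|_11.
d_11(8, -58556) = 1/14641

Step 1 — x − y = 8 − (-58556) = 58564. Step 2 — v_11(58564) = 4 (factor: 58564 = (11^4 · 4); the sign does not affect v_p). Step 3 — |x − y|_11 = 11^{-4} = 1/14641.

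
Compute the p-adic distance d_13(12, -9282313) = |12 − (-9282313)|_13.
d_13(12, -9282313) = 1/371293

Step 1 — x − y = 12 − (-9282313) = 9282325. Step 2 — v_13(9282325) = 5 (factor: 9282325 = (13^5 · 25); the sign does not affect v_p). Step 3 — |x − y|_13 = 13^{-5} = 1/371293.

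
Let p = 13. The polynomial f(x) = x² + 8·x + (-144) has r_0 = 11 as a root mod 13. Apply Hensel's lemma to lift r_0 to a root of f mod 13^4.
r_3 = 17782 (mod 28561)

Hensel: r_{i+1} = r_i − f(r_i)·(f′(r_i))^{-1} mod 13^{i+2}, f′(x) = 2x + 8. Iterate:
  r_0 = 11 (mod 13)
  r_1 = 37 (mod 169)
  r_2 = 206 (mod 2197)
  r_3 = 17782 (mod 28561)
Final: r = 17782 satisfies f(r) ≡ 0 mod 13^4.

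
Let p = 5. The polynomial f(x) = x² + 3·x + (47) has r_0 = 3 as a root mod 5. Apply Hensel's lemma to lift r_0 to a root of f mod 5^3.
r_2 = 68 (mod 125)

Hensel: r_{i+1} = r_i − f(r_i)·(f′(r_i))^{-1} mod 5^{i+2}, f′(x) = 2x + 3. Iterate:
  r_0 = 3 (mod 5)
  r_1 = 18 (mod 25)
  r_2 = 68 (mod 125)
Final: r = 68 satisfies f(r) ≡ 0 mod 5^3.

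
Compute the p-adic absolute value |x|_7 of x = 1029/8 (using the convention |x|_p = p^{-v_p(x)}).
|1029/8|_7 = 1/343

Step 1 — compute v_7(x) by factoring powers of 7 out of the numerator and denominator: v_7(1029/8) = 3. Step 2 — apply |x|_p = p^{-v_p(x)} = 7^{-3} = 1/343.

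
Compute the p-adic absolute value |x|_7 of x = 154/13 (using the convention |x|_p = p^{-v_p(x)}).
|154/13|_7 = 1/7

Step 1 — compute v_7(x) by factoring powers of 7 out of the numerator and denominator: v_7(154/13) = 1. Step 2 — apply |x|_p = p^{-v_p(x)} = 7^{-1} = 1/7.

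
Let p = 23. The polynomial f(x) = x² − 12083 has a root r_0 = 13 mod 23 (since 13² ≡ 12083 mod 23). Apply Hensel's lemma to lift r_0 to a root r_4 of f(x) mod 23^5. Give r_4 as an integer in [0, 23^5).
r_4 = 5666224 (mod 6436343)

Hensel's recurrence: r_{i+1} = r_i − f(r_i)·(f′(r_i))^{-1} mod 23^{i+2}, with f′(x) = 2x. Iterate:
  r_0 = 13 (mod 23)
  r_1 = 105 (mod 529)
  r_2 = 8569 (mod 12167)
  r_3 = 69404 (mod 279841)
  r_4 = 5666224 (mod 6436343)
Final: r_4 = 5666224, and one checks f(r_4) ≡ 0 mod 23^5.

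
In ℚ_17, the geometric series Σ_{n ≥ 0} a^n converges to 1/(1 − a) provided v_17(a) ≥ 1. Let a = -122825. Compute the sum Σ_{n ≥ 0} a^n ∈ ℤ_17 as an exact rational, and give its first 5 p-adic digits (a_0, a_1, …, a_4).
Σ a^n = 1/(1 − a) = 1/122826;  first 5 digits = (1, 0, 0, 9, 15)

v_17(a) = 3 ≥ 1, so the series converges in ℤ_17 to 1/(1 − a) = 1/(1 − (-122825)) = 1/122826. Expand this rational in ℤ_17: compute digits iteratively via d_i = x_i mod 17, x_{i+1} = (x_i − d_i)/17. The first 5 digits are (1, 0, 0, 9, 15).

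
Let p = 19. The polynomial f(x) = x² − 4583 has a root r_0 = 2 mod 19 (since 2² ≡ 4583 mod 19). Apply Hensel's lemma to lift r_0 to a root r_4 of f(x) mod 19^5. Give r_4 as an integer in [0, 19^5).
r_4 = 1173404 (mod 2476099)

Hensel's recurrence: r_{i+1} = r_i − f(r_i)·(f′(r_i))^{-1} mod 19^{i+2}, with f′(x) = 2x. Iterate:
  r_0 = 2 (mod 19)
  r_1 = 154 (mod 361)
  r_2 = 515 (mod 6859)
  r_3 = 515 (mod 130321)
  r_4 = 1173404 (mod 2476099)
Final: r_4 = 1173404, and one checks f(r_4) ≡ 0 mod 19^5.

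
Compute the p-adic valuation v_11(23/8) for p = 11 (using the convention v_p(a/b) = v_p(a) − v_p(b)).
v_11(23/8) = 0

Factor powers of 11 from the numerator and denominator of the reduced fraction: 23 = 11^0 · 23 and 8 = 11^0 · 8. Apply v_p(a/b) = v_p(a) − v_p(b): v_11(23/8) = 0 − 0 = 0.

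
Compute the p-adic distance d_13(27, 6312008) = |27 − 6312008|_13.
d_13(27, 6312008) = 1/371293

Step 1 — x − y = 27 − 6312008 = -6311981. Step 2 — v_13(-6311981) = 5 (factor: -6311981 = −(13^5 · 17); the sign does not affect v_p). Step 3 — |x − y|_13 = 13^{-5} = 1/371293.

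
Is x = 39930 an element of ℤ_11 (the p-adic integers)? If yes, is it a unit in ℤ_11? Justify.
x ∈ ℤ_11 but not a unit; v_11(x) = 3 > 0

ℤ_11 = {x ∈ ℚ_11 : v_11(x) ≥ 0} and ℤ_11^× = {x ∈ ℤ_11 : v_11(x) = 0}. Here v_11(39930) = v_11(num) − v_11(den) = 3; compare against these criteria.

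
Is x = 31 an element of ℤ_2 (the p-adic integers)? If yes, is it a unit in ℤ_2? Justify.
x ∈ ℤ_2^× (unit); v_2(x) = 0

ℤ_2 = {x ∈ ℚ_2 : v_2(x) ≥ 0} and ℤ_2^× = {x ∈ ℤ_2 : v_2(x) = 0}. Here v_2(31) = v_2(num) − v_2(den) = 0; compare against these criteria.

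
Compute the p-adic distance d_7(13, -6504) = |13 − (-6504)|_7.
d_7(13, -6504) = 1/343

Step 1 — x − y = 13 − (-6504) = 6517. Step 2 — v_7(6517) = 3 (factor: 6517 = (7^3 · 19); the sign does not affect v_p). Step 3 — |x − y|_7 = 7^{-3} = 1/343.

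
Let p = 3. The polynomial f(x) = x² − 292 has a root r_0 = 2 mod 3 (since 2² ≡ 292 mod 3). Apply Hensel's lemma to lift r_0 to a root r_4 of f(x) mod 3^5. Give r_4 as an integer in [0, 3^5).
r_4 = 236 (mod 243)

Hensel's recurrence: r_{i+1} = r_i − f(r_i)·(f′(r_i))^{-1} mod 3^{i+2}, with f′(x) = 2x. Iterate:
  r_0 = 2 (mod 3)
  r_1 = 2 (mod 9)
  r_2 = 20 (mod 27)
  r_3 = 74 (mod 81)
  r_4 = 236 (mod 243)
Final: r_4 = 236, and one checks f(r_4) ≡ 0 mod 3^5.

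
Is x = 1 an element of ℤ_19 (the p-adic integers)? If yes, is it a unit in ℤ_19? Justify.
x ∈ ℤ_19^× (unit); v_19(x) = 0

ℤ_19 = {x ∈ ℚ_19 : v_19(x) ≥ 0} and ℤ_19^× = {x ∈ ℤ_19 : v_19(x) = 0}. Here v_19(1) = v_19(num) − v_19(den) = 0; compare against these criteria.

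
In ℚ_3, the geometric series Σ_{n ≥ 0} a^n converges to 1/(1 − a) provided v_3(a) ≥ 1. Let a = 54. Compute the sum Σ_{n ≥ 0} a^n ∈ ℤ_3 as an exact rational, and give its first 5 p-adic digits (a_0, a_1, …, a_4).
Σ a^n = 1/(1 − a) = -1/53;  first 5 digits = (1, 0, 0, 2, 0)

v_3(a) = 3 ≥ 1, so the series converges in ℤ_3 to 1/(1 − a) = 1/(1 − 54) = -1/53. Expand this rational in ℤ_3: compute digits iteratively via d_i = x_i mod 3, x_{i+1} = (x_i − d_i)/3. The first 5 digits are (1, 0, 0, 2, 0).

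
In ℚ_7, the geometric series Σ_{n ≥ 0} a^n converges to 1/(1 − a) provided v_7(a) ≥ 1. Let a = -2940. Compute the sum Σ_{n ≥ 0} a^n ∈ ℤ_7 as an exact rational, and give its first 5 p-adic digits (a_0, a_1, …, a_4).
Σ a^n = 1/(1 − a) = 1/2941;  first 5 digits = (1, 0, 3, 5, 0)

v_7(a) = 2 ≥ 1, so the series converges in ℤ_7 to 1/(1 − a) = 1/(1 − (-2940)) = 1/2941. Expand this rational in ℤ_7: compute digits iteratively via d_i = x_i mod 7, x_{i+1} = (x_i − d_i)/7. The first 5 digits are (1, 0, 3, 5, 0).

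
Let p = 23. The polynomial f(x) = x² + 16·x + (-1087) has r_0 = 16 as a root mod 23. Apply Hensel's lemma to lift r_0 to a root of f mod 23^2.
r_1 = 39 (mod 529)

Hensel: r_{i+1} = r_i − f(r_i)·(f′(r_i))^{-1} mod 23^{i+2}, f′(x) = 2x + 16. Iterate:
  r_0 = 16 (mod 23)
  r_1 = 39 (mod 529)
Final: r = 39 satisfies f(r) ≡ 0 mod 23^2.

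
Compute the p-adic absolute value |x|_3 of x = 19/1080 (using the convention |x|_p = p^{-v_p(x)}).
|19/1080|_3 = 27

Step 1 — compute v_3(x) by factoring powers of 3 out of the numerator and denominator: v_3(19/1080) = -3. Step 2 — apply |x|_p = p^{-v_p(x)} = 3^{3} = 27.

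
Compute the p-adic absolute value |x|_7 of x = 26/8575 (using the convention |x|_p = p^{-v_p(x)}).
|26/8575|_7 = 343

Step 1 — compute v_7(x) by factoring powers of 7 out of the numerator and denominator: v_7(26/8575) = -3. Step 2 — apply |x|_p = p^{-v_p(x)} = 7^{3} = 343.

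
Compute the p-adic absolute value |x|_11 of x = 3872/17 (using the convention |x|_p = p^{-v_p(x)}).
|3872/17|_11 = 1/121

Step 1 — compute v_11(x) by factoring powers of 11 out of the numerator and denominator: v_11(3872/17) = 2. Step 2 — apply |x|_p = p^{-v_p(x)} = 11^{-2} = 1/121.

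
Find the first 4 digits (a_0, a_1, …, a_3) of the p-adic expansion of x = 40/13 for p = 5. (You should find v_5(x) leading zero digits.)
(a_0, …, a_3) = (0, 1, 3, 4)

v_5(40/13) = 1, so a_0 = ... = a_0 = 0. Factor out: x = 5^1 · u with u = 8/13 a unit in ℤ_5. Expand u iteratively via a_{v+i} = u_i mod 5, u_{i+1} = (u_i − a_{v+i})/5:
  u_0 = 8/13;  a_1 = 1;  u_1 = (u_0 − 1)/5 = -1/13
  u_1 = -1/13;  a_2 = 3;  u_2 = (u_1 − 3)/5 = -8/13
  u_2 = -8/13;  a_3 = 4;  u_3 = (u_2 − 4)/5 = -12/13
Digits: (0, 1, 3, 4).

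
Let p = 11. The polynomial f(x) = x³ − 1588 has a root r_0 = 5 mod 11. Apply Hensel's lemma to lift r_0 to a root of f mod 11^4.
r_3 = 2117 (mod 14641)

Hensel: r_{i+1} = r_i − f(r_i)/f′(r_i) mod 11^{i+2}, where f′(x) = 3x². Iterate:
  r_0 = 5 (mod 11)
  r_1 = 60 (mod 121)
  r_2 = 786 (mod 1331)
  r_3 = 2117 (mod 14641)
Final: r = 2117 with f(r) ≡ 0 mod 11^4.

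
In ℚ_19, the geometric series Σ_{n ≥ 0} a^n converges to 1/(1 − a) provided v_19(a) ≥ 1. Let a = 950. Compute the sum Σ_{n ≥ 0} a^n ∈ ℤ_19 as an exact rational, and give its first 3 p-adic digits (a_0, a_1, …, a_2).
Σ a^n = 1/(1 − a) = -1/949;  first 3 digits = (1, 12, 13)

v_19(a) = 1 ≥ 1, so the series converges in ℤ_19 to 1/(1 − a) = 1/(1 − 950) = -1/949. Expand this rational in ℤ_19: compute digits iteratively via d_i = x_i mod 19, x_{i+1} = (x_i − d_i)/19. The first 3 digits are (1, 12, 13).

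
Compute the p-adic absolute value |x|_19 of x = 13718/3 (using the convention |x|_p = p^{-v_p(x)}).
|13718/3|_19 = 1/6859

Step 1 — compute v_19(x) by factoring powers of 19 out of the numerator and denominator: v_19(13718/3) = 3. Step 2 — apply |x|_p = p^{-v_p(x)} = 19^{-3} = 1/6859.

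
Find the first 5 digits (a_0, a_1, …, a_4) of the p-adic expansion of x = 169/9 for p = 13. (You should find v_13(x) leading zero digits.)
(a_0, …, a_4) = (0, 0, 3, 7, 11)

v_13(169/9) = 2, so a_0 = ... = a_1 = 0. Factor out: x = 13^2 · u with u = 1/9 a unit in ℤ_13. Expand u iteratively via a_{v+i} = u_i mod 13, u_{i+1} = (u_i − a_{v+i})/13:
  u_0 = 1/9;  a_2 = 3;  u_1 = (u_0 − 3)/13 = -2/9
  u_1 = -2/9;  a_3 = 7;  u_2 = (u_1 − 7)/13 = -5/9
  u_2 = -5/9;  a_4 = 11;  u_3 = (u_2 − 11)/13 = -8/9
Digits: (0, 0, 3, 7, 11).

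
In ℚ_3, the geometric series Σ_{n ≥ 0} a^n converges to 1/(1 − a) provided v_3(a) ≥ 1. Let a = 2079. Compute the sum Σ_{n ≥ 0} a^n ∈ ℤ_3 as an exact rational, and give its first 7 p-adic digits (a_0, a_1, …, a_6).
Σ a^n = 1/(1 − a) = -1/2078;  first 7 digits = (1, 0, 0, 2, 1, 2, 0)

v_3(a) = 3 ≥ 1, so the series converges in ℤ_3 to 1/(1 − a) = 1/(1 − 2079) = -1/2078. Expand this rational in ℤ_3: compute digits iteratively via d_i = x_i mod 3, x_{i+1} = (x_i − d_i)/3. The first 7 digits are (1, 0, 0, 2, 1, 2, 0).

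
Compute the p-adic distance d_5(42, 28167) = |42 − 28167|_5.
d_5(42, 28167) = 1/3125

Step 1 — x − y = 42 − 28167 = -28125. Step 2 — v_5(-28125) = 5 (factor: -28125 = −(5^5 · 9); the sign does not affect v_p). Step 3 — |x − y|_5 = 5^{-5} = 1/3125.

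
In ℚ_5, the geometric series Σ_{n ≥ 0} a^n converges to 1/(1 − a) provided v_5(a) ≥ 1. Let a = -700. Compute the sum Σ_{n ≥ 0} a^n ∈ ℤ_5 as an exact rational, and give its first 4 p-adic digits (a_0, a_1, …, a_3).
Σ a^n = 1/(1 − a) = 1/701;  first 4 digits = (1, 0, 2, 4)

v_5(a) = 2 ≥ 1, so the series converges in ℤ_5 to 1/(1 − a) = 1/(1 − (-700)) = 1/701. Expand this rational in ℤ_5: compute digits iteratively via d_i = x_i mod 5, x_{i+1} = (x_i − d_i)/5. The first 4 digits are (1, 0, 2, 4).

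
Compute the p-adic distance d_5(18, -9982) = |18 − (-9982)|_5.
d_5(18, -9982) = 1/625

Step 1 — x − y = 18 − (-9982) = 10000. Step 2 — v_5(10000) = 4 (factor: 10000 = (5^4 · 16); the sign does not affect v_p). Step 3 — |x − y|_5 = 5^{-4} = 1/625.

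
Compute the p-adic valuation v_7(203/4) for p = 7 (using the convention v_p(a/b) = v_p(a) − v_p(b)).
v_7(203/4) = 1

Factor powers of 7 from the numerator and denominator of the reduced fraction: 203 = 7^1 · 29 and 4 = 7^0 · 4. Apply v_p(a/b) = v_p(a) − v_p(b): v_7(203/4) = 1 − 0 = 1.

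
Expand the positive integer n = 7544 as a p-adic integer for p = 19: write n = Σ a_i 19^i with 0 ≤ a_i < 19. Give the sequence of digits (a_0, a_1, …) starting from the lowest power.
(a_0, a_1, …) = (1, 17, 1, 1)

Repeated division by 19 gives the digits low-to-high: 7544 = 1 + 17·19^1 + 1·19^2 + 1·19^3. Digit sequence: (1, 17, 1, 1).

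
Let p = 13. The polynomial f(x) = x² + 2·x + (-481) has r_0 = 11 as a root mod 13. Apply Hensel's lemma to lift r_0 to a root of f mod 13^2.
r_1 = 11 (mod 169)

Hensel: r_{i+1} = r_i − f(r_i)·(f′(r_i))^{-1} mod 13^{i+2}, f′(x) = 2x + 2. Iterate:
  r_0 = 11 (mod 13)
  r_1 = 11 (mod 169)
Final: r = 11 satisfies f(r) ≡ 0 mod 13^2.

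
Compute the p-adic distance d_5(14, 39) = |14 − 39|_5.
d_5(14, 39) = 1/25

Step 1 — x − y = 14 − 39 = -25. Step 2 — v_5(-25) = 2 (factor: -25 = −(5^2 · 1); the sign does not affect v_p). Step 3 — |x − y|_5 = 5^{-2} = 1/25.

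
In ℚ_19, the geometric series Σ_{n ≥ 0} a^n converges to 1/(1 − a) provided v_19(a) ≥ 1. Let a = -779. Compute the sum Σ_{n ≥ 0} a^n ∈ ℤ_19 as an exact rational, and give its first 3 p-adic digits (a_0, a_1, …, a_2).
Σ a^n = 1/(1 − a) = 1/780;  first 3 digits = (1, 16, 6)

v_19(a) = 1 ≥ 1, so the series converges in ℤ_19 to 1/(1 − a) = 1/(1 − (-779)) = 1/780. Expand this rational in ℤ_19: compute digits iteratively via d_i = x_i mod 19, x_{i+1} = (x_i − d_i)/19. The first 3 digits are (1, 16, 6).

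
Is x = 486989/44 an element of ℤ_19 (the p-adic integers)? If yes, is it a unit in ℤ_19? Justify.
x ∈ ℤ_19 but not a unit; v_19(x) = 3 > 0

ℤ_19 = {x ∈ ℚ_19 : v_19(x) ≥ 0} and ℤ_19^× = {x ∈ ℤ_19 : v_19(x) = 0}. Here v_19(486989/44) = v_19(num) − v_19(den) = 3; compare against these criteria.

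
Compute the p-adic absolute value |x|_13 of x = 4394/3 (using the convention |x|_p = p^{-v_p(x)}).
|4394/3|_13 = 1/2197

Step 1 — compute v_13(x) by factoring powers of 13 out of the numerator and denominator: v_13(4394/3) = 3. Step 2 — apply |x|_p = p^{-v_p(x)} = 13^{-3} = 1/2197.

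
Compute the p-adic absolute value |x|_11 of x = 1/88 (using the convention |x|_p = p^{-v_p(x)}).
|1/88|_11 = 11

Step 1 — compute v_11(x) by factoring powers of 11 out of the numerator and denominator: v_11(1/88) = -1. Step 2 — apply |x|_p = p^{-v_p(x)} = 11^{1} = 11.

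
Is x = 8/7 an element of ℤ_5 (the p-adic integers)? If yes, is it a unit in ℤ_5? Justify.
x ∈ ℤ_5^× (unit); v_5(x) = 0

ℤ_5 = {x ∈ ℚ_5 : v_5(x) ≥ 0} and ℤ_5^× = {x ∈ ℤ_5 : v_5(x) = 0}. Here v_5(8/7) = v_5(num) − v_5(den) = 0; compare against these criteria.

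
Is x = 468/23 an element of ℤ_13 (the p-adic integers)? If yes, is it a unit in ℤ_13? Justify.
x ∈ ℤ_13 but not a unit; v_13(x) = 1 > 0

ℤ_13 = {x ∈ ℚ_13 : v_13(x) ≥ 0} and ℤ_13^× = {x ∈ ℤ_13 : v_13(x) = 0}. Here v_13(468/23) = v_13(num) − v_13(den) = 1; compare against these criteria.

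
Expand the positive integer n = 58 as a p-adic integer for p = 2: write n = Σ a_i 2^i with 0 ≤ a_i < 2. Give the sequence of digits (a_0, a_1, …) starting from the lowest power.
(a_0, a_1, …) = (0, 1, 0, 1, 1, 1)

Repeated division by 2 gives the digits low-to-high: 58 = 1·2^1 + 1·2^3 + 1·2^4 + 1·2^5. Digit sequence: (0, 1, 0, 1, 1, 1).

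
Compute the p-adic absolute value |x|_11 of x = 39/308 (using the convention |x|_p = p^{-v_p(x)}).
|39/308|_11 = 11

Step 1 — compute v_11(x) by factoring powers of 11 out of the numerator and denominator: v_11(39/308) = -1. Step 2 — apply |x|_p = p^{-v_p(x)} = 11^{1} = 11.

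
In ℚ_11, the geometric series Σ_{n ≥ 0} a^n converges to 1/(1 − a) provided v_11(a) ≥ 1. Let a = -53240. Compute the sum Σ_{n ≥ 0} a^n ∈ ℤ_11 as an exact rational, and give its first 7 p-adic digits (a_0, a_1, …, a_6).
Σ a^n = 1/(1 − a) = 1/53241;  first 7 digits = (1, 0, 0, 4, 7, 10, 4)

v_11(a) = 3 ≥ 1, so the series converges in ℤ_11 to 1/(1 − a) = 1/(1 − (-53240)) = 1/53241. Expand this rational in ℤ_11: compute digits iteratively via d_i = x_i mod 11, x_{i+1} = (x_i − d_i)/11. The first 7 digits are (1, 0, 0, 4, 7, 10, 4).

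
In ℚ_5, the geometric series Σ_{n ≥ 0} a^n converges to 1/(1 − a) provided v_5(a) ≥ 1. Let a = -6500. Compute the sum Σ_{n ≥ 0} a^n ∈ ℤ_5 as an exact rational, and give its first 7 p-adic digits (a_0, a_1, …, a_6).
Σ a^n = 1/(1 − a) = 1/6501;  first 7 digits = (1, 0, 0, 3, 4, 2, 3)

v_5(a) = 3 ≥ 1, so the series converges in ℤ_5 to 1/(1 − a) = 1/(1 − (-6500)) = 1/6501. Expand this rational in ℤ_5: compute digits iteratively via d_i = x_i mod 5, x_{i+1} = (x_i − d_i)/5. The first 7 digits are (1, 0, 0, 3, 4, 2, 3).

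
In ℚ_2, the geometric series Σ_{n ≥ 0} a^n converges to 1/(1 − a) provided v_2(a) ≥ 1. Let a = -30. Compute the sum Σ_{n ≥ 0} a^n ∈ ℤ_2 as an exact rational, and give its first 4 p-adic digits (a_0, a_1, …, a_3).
Σ a^n = 1/(1 − a) = 1/31;  first 4 digits = (1, 1, 1, 1)

v_2(a) = 1 ≥ 1, so the series converges in ℤ_2 to 1/(1 − a) = 1/(1 − (-30)) = 1/31. Expand this rational in ℤ_2: compute digits iteratively via d_i = x_i mod 2, x_{i+1} = (x_i − d_i)/2. The first 4 digits are (1, 1, 1, 1).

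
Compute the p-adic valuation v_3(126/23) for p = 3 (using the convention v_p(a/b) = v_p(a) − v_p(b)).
v_3(126/23) = 2

Factor powers of 3 from the numerator and denominator of the reduced fraction: 126 = 3^2 · 14 and 23 = 3^0 · 23. Apply v_p(a/b) = v_p(a) − v_p(b): v_3(126/23) = 2 − 0 = 2.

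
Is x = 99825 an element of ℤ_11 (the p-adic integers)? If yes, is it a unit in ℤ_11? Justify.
x ∈ ℤ_11 but not a unit; v_11(x) = 3 > 0

ℤ_11 = {x ∈ ℚ_11 : v_11(x) ≥ 0} and ℤ_11^× = {x ∈ ℤ_11 : v_11(x) = 0}. Here v_11(99825) = v_11(num) − v_11(den) = 3; compare against these criteria.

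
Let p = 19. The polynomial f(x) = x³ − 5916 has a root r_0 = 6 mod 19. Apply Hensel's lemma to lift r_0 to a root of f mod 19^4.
r_3 = 130099 (mod 130321)

Hensel: r_{i+1} = r_i − f(r_i)/f′(r_i) mod 19^{i+2}, where f′(x) = 3x². Iterate:
  r_0 = 6 (mod 19)
  r_1 = 139 (mod 361)
  r_2 = 6637 (mod 6859)
  r_3 = 130099 (mod 130321)
Final: r = 130099 with f(r) ≡ 0 mod 19^4.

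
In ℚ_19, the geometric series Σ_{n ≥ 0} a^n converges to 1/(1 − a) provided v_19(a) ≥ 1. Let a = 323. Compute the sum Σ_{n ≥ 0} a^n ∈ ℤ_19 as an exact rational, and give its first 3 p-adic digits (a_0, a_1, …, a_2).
Σ a^n = 1/(1 − a) = -1/322;  first 3 digits = (1, 17, 4)

v_19(a) = 1 ≥ 1, so the series converges in ℤ_19 to 1/(1 − a) = 1/(1 − 323) = -1/322. Expand this rational in ℤ_19: compute digits iteratively via d_i = x_i mod 19, x_{i+1} = (x_i − d_i)/19. The first 3 digits are (1, 17, 4).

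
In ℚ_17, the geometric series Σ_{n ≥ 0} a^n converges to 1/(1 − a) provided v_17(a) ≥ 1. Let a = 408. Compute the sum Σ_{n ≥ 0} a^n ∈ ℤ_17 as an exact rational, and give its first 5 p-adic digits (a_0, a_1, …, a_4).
Σ a^n = 1/(1 − a) = -1/407;  first 5 digits = (1, 7, 16, 2, 3)

v_17(a) = 1 ≥ 1, so the series converges in ℤ_17 to 1/(1 − a) = 1/(1 − 408) = -1/407. Expand this rational in ℤ_17: compute digits iteratively via d_i = x_i mod 17, x_{i+1} = (x_i − d_i)/17. The first 5 digits are (1, 7, 16, 2, 3).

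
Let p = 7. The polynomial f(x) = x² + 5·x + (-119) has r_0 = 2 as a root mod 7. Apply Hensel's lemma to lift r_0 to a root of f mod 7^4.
r_3 = 422 (mod 2401)

Hensel: r_{i+1} = r_i − f(r_i)·(f′(r_i))^{-1} mod 7^{i+2}, f′(x) = 2x + 5. Iterate:
  r_0 = 2 (mod 7)
  r_1 = 30 (mod 49)
  r_2 = 79 (mod 343)
  r_3 = 422 (mod 2401)
Final: r = 422 satisfies f(r) ≡ 0 mod 7^4.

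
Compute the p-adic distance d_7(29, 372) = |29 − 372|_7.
d_7(29, 372) = 1/343

Step 1 — x − y = 29 − 372 = -343. Step 2 — v_7(-343) = 3 (factor: -343 = −(7^3 · 1); the sign does not affect v_p). Step 3 — |x − y|_7 = 7^{-3} = 1/343.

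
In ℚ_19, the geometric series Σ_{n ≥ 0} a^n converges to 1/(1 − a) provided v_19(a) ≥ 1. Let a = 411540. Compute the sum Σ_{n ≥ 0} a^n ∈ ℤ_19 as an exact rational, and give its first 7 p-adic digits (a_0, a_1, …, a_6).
Σ a^n = 1/(1 − a) = -1/411539;  first 7 digits = (1, 0, 0, 3, 3, 0, 9)

v_19(a) = 3 ≥ 1, so the series converges in ℤ_19 to 1/(1 − a) = 1/(1 − 411540) = -1/411539. Expand this rational in ℤ_19: compute digits iteratively via d_i = x_i mod 19, x_{i+1} = (x_i − d_i)/19. The first 7 digits are (1, 0, 0, 3, 3, 0, 9).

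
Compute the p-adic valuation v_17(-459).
v_17(-459) = 1

v_17(n) is the largest exponent k such that 17^k divides n. Factor out: -459 = -17^1 · 27. (Sign doesn't affect v_p.) So v_17(-459) = 1.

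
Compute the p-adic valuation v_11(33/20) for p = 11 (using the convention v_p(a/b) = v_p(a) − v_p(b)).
v_11(33/20) = 1

Factor powers of 11 from the numerator and denominator of the reduced fraction: 33 = 11^1 · 3 and 20 = 11^0 · 20. Apply v_p(a/b) = v_p(a) − v_p(b): v_11(33/20) = 1 − 0 = 1.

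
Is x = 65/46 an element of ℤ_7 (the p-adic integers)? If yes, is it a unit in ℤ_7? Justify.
x ∈ ℤ_7^× (unit); v_7(x) = 0

ℤ_7 = {x ∈ ℚ_7 : v_7(x) ≥ 0} and ℤ_7^× = {x ∈ ℤ_7 : v_7(x) = 0}. Here v_7(65/46) = v_7(num) − v_7(den) = 0; compare against these criteria.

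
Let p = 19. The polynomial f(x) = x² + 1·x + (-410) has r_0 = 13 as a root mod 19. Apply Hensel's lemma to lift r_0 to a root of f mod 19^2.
r_1 = 222 (mod 361)

Hensel: r_{i+1} = r_i − f(r_i)·(f′(r_i))^{-1} mod 19^{i+2}, f′(x) = 2x + 1. Iterate:
  r_0 = 13 (mod 19)
  r_1 = 222 (mod 361)
Final: r = 222 satisfies f(r) ≡ 0 mod 19^2.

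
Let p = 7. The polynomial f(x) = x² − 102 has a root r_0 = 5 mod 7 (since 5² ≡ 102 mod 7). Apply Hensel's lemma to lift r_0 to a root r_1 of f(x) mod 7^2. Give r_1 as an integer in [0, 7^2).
r_1 = 47 (mod 49)

Hensel's recurrence: r_{i+1} = r_i − f(r_i)·(f′(r_i))^{-1} mod 7^{i+2}, with f′(x) = 2x. Iterate:
  r_0 = 5 (mod 7)
  r_1 = 47 (mod 49)
Final: r_1 = 47, and one checks f(r_1) ≡ 0 mod 7^2.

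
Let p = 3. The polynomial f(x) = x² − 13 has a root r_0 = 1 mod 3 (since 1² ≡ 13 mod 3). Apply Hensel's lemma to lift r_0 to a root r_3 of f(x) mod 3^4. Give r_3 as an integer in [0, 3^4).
r_3 = 16 (mod 81)

Hensel's recurrence: r_{i+1} = r_i − f(r_i)·(f′(r_i))^{-1} mod 3^{i+2}, with f′(x) = 2x. Iterate:
  r_0 = 1 (mod 3)
  r_1 = 7 (mod 9)
  r_2 = 16 (mod 27)
  r_3 = 16 (mod 81)
Final: r_3 = 16, and one checks f(r_3) ≡ 0 mod 3^4.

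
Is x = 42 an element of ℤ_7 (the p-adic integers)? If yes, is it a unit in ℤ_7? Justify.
x ∈ ℤ_7 but not a unit; v_7(x) = 1 > 0

ℤ_7 = {x ∈ ℚ_7 : v_7(x) ≥ 0} and ℤ_7^× = {x ∈ ℤ_7 : v_7(x) = 0}. Here v_7(42) = v_7(num) − v_7(den) = 1; compare against these criteria.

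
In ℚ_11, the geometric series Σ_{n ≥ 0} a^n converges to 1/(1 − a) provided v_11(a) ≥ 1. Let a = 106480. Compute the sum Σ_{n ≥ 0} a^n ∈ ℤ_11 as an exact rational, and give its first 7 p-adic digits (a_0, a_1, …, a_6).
Σ a^n = 1/(1 − a) = -1/106479;  first 7 digits = (1, 0, 0, 3, 7, 0, 9)

v_11(a) = 3 ≥ 1, so the series converges in ℤ_11 to 1/(1 − a) = 1/(1 − 106480) = -1/106479. Expand this rational in ℤ_11: compute digits iteratively via d_i = x_i mod 11, x_{i+1} = (x_i − d_i)/11. The first 7 digits are (1, 0, 0, 3, 7, 0, 9).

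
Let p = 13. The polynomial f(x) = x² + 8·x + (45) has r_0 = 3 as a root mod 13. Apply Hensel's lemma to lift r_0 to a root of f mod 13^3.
r_2 = 1446 (mod 2197)

Hensel: r_{i+1} = r_i − f(r_i)·(f′(r_i))^{-1} mod 13^{i+2}, f′(x) = 2x + 8. Iterate:
  r_0 = 3 (mod 13)
  r_1 = 94 (mod 169)
  r_2 = 1446 (mod 2197)
Final: r = 1446 satisfies f(r) ≡ 0 mod 13^3.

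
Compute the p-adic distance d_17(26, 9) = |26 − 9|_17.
d_17(26, 9) = 1/17

Step 1 — x − y = 26 − 9 = 17. Step 2 — v_17(17) = 1 (factor: 17 = (17^1 · 1); the sign does not affect v_p). Step 3 — |x − y|_17 = 17^{-1} = 1/17.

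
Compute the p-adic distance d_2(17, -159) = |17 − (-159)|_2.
d_2(17, -159) = 1/16

Step 1 — x − y = 17 − (-159) = 176. Step 2 — v_2(176) = 4 (factor: 176 = (2^4 · 11); the sign does not affect v_p). Step 3 — |x − y|_2 = 2^{-4} = 1/16.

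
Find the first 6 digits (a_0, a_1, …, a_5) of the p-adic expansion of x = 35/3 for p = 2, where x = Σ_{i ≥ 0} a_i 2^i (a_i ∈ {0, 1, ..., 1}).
(a_0, …, a_5) = (1, 0, 0, 0, 0, 1)

v_2(35/3) = 0 (numerator and denominator both coprime to 2), so x ∈ ℤ_2^×. Compute digits iteratively via a_i = x_i mod 2, x_{i+1} = (x_i − a_i)/2, with x_0 = x:
  x_0 = 35/3;  a_0 = 1;  x_1 = (x_0 − 1)/2 = 16/3
  x_1 = 16/3;  a_1 = 0;  x_2 = (x_1 − 0)/2 = 8/3
  x_2 = 8/3;  a_2 = 0;  x_3 = (x_2 − 0)/2 = 4/3
  x_3 = 4/3;  a_3 = 0;  x_4 = (x_3 − 0)/2 = 2/3
  x_4 = 2/3;  a_4 = 0;  x_5 = (x_4 − 0)/2 = 1/3
  x_5 = 1/3;  a_5 = 1;  x_6 = (x_5 − 1)/2 = -1/3
Digits: (1, 0, 0, 0, 0, 1).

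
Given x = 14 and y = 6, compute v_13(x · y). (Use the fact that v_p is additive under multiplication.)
v_13(84) = 0

v_p(x) = 0 (factor: 14 = 13^0 · 14); v_p(y) = 0 (factor: 6 = 13^0 · 6). Additivity: v_p(xy) = v_p(x) + v_p(y) = 0 + 0 = 0. (Direct check: xy = 84 = 13^0 · (84).)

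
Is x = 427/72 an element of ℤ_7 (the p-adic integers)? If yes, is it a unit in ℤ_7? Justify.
x ∈ ℤ_7 but not a unit; v_7(x) = 1 > 0

ℤ_7 = {x ∈ ℚ_7 : v_7(x) ≥ 0} and ℤ_7^× = {x ∈ ℤ_7 : v_7(x) = 0}. Here v_7(427/72) = v_7(num) − v_7(den) = 1; compare against these criteria.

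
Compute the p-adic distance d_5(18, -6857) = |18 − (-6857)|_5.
d_5(18, -6857) = 1/625

Step 1 — x − y = 18 − (-6857) = 6875. Step 2 — v_5(6875) = 4 (factor: 6875 = (5^4 · 11); the sign does not affect v_p). Step 3 — |x − y|_5 = 5^{-4} = 1/625.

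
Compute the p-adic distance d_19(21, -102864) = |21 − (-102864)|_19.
d_19(21, -102864) = 1/6859

Step 1 — x − y = 21 − (-102864) = 102885. Step 2 — v_19(102885) = 3 (factor: 102885 = (19^3 · 15); the sign does not affect v_p). Step 3 — |x − y|_19 = 19^{-3} = 1/6859.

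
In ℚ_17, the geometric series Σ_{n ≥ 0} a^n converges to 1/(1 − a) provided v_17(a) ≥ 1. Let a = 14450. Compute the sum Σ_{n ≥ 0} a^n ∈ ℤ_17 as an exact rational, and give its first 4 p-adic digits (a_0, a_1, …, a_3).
Σ a^n = 1/(1 − a) = -1/14449;  first 4 digits = (1, 0, 16, 2)

v_17(a) = 2 ≥ 1, so the series converges in ℤ_17 to 1/(1 − a) = 1/(1 − 14450) = -1/14449. Expand this rational in ℤ_17: compute digits iteratively via d_i = x_i mod 17, x_{i+1} = (x_i − d_i)/17. The first 4 digits are (1, 0, 16, 2).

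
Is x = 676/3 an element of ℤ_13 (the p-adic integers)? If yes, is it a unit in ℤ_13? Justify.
x ∈ ℤ_13 but not a unit; v_13(x) = 2 > 0

ℤ_13 = {x ∈ ℚ_13 : v_13(x) ≥ 0} and ℤ_13^× = {x ∈ ℤ_13 : v_13(x) = 0}. Here v_13(676/3) = v_13(num) − v_13(den) = 2; compare against these criteria.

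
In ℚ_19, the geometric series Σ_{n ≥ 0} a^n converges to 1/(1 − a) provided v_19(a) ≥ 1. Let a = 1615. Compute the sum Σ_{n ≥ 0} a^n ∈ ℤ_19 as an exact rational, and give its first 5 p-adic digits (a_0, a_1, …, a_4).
Σ a^n = 1/(1 − a) = -1/1614;  first 5 digits = (1, 9, 9, 7, 10)

v_19(a) = 1 ≥ 1, so the series converges in ℤ_19 to 1/(1 − a) = 1/(1 − 1615) = -1/1614. Expand this rational in ℤ_19: compute digits iteratively via d_i = x_i mod 19, x_{i+1} = (x_i − d_i)/19. The first 5 digits are (1, 9, 9, 7, 10).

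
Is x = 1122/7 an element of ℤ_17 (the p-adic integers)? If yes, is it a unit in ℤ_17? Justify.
x ∈ ℤ_17 but not a unit; v_17(x) = 1 > 0

ℤ_17 = {x ∈ ℚ_17 : v_17(x) ≥ 0} and ℤ_17^× = {x ∈ ℤ_17 : v_17(x) = 0}. Here v_17(1122/7) = v_17(num) − v_17(den) = 1; compare against these criteria.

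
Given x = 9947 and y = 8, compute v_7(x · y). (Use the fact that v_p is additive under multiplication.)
v_7(79576) = 3

v_p(x) = 3 (factor: 9947 = 7^3 · 29); v_p(y) = 0 (factor: 8 = 7^0 · 8). Additivity: v_p(xy) = v_p(x) + v_p(y) = 3 + 0 = 3. (Direct check: xy = 79576 = 7^3 · (232).)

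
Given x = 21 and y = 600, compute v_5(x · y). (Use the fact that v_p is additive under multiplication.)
v_5(12600) = 2

v_p(x) = 0 (factor: 21 = 5^0 · 21); v_p(y) = 2 (factor: 600 = 5^2 · 24). Additivity: v_p(xy) = v_p(x) + v_p(y) = 0 + 2 = 2. (Direct check: xy = 12600 = 5^2 · (504).)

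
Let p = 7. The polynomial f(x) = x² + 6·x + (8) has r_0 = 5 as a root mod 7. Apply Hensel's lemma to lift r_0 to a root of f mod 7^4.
r_3 = 2399 (mod 2401)

Hensel: r_{i+1} = r_i − f(r_i)·(f′(r_i))^{-1} mod 7^{i+2}, f′(x) = 2x + 6. Iterate:
  r_0 = 5 (mod 7)
  r_1 = 47 (mod 49)
  r_2 = 341 (mod 343)
  r_3 = 2399 (mod 2401)
Final: r = 2399 satisfies f(r) ≡ 0 mod 7^4.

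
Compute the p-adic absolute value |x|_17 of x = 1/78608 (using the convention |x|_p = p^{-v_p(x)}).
|1/78608|_17 = 4913

Step 1 — compute v_17(x) by factoring powers of 17 out of the numerator and denominator: v_17(1/78608) = -3. Step 2 — apply |x|_p = p^{-v_p(x)} = 17^{3} = 4913.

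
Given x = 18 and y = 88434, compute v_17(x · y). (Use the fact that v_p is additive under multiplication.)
v_17(1591812) = 3

v_p(x) = 0 (factor: 18 = 17^0 · 18); v_p(y) = 3 (factor: 88434 = 17^3 · 18). Additivity: v_p(xy) = v_p(x) + v_p(y) = 0 + 3 = 3. (Direct check: xy = 1591812 = 17^3 · (324).)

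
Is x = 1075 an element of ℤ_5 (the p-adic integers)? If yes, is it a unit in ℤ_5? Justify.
x ∈ ℤ_5 but not a unit; v_5(x) = 2 > 0

ℤ_5 = {x ∈ ℚ_5 : v_5(x) ≥ 0} and ℤ_5^× = {x ∈ ℤ_5 : v_5(x) = 0}. Here v_5(1075) = v_5(num) − v_5(den) = 2; compare against these criteria.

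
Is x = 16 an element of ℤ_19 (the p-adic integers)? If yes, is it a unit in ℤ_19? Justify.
x ∈ ℤ_19^× (unit); v_19(x) = 0

ℤ_19 = {x ∈ ℚ_19 : v_19(x) ≥ 0} and ℤ_19^× = {x ∈ ℤ_19 : v_19(x) = 0}. Here v_19(16) = v_19(num) − v_19(den) = 0; compare against these criteria.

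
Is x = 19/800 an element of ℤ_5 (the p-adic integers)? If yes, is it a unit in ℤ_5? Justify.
x ∉ ℤ_5 (v_5(x) = -2 < 0)

ℤ_5 = {x ∈ ℚ_5 : v_5(x) ≥ 0} and ℤ_5^× = {x ∈ ℤ_5 : v_5(x) = 0}. Here v_5(19/800) = v_5(num) − v_5(den) = -2; compare against these criteria.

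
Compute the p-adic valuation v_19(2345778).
v_19(2345778) = 4

v_19(n) is the largest exponent k such that 19^k divides n. Factor out: 2345778 = 19^4 · 18. (Sign doesn't affect v_p.) So v_19(2345778) = 4.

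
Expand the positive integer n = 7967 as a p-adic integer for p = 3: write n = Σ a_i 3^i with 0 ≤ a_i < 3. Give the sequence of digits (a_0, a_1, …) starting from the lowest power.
(a_0, a_1, …) = (2, 0, 0, 1, 2, 2, 1, 0, 1)

Repeated division by 3 gives the digits low-to-high: 7967 = 2 + 1·3^3 + 2·3^4 + 2·3^5 + 1·3^6 + 1·3^8. Digit sequence: (2, 0, 0, 1, 2, 2, 1, 0, 1).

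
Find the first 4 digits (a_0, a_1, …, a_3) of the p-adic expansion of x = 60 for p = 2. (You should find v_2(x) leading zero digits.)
(a_0, …, a_3) = (0, 0, 1, 1)

v_2(60) = 2, so a_0 = ... = a_1 = 0. Factor out: x = 2^2 · u with u = 15 a unit in ℤ_2. Expand u iteratively via a_{v+i} = u_i mod 2, u_{i+1} = (u_i − a_{v+i})/2:
  u_0 = 15;  a_2 = 1;  u_1 = (u_0 − 1)/2 = 7
  u_1 = 7;  a_3 = 1;  u_2 = (u_1 − 1)/2 = 3
Digits: (0, 0, 1, 1).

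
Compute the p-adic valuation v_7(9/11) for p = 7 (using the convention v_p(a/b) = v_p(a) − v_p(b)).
v_7(9/11) = 0

Factor powers of 7 from the numerator and denominator of the reduced fraction: 9 = 7^0 · 9 and 11 = 7^0 · 11. Apply v_p(a/b) = v_p(a) − v_p(b): v_7(9/11) = 0 − 0 = 0.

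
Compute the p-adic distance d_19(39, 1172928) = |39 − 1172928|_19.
d_19(39, 1172928) = 1/130321

Step 1 — x − y = 39 − 1172928 = -1172889. Step 2 — v_19(-1172889) = 4 (factor: -1172889 = −(19^4 · 9); the sign does not affect v_p). Step 3 — |x − y|_19 = 19^{-4} = 1/130321.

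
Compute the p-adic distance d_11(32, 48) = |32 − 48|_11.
d_11(32, 48) = 1

Step 1 — x − y = 32 − 48 = -16. Step 2 — v_11(-16) = 0 (factor: -16 = −(11^0 · 16); the sign does not affect v_p). Step 3 — |x − y|_11 = 11^{0} = 1.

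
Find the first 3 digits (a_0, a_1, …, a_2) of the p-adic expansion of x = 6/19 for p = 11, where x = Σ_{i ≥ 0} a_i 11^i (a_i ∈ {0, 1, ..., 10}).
(a_0, …, a_2) = (9, 5, 7)

v_11(6/19) = 0 (numerator and denominator both coprime to 11), so x ∈ ℤ_11^×. Compute digits iteratively via a_i = x_i mod 11, x_{i+1} = (x_i − a_i)/11, with x_0 = x:
  x_0 = 6/19;  a_0 = 9;  x_1 = (x_0 − 9)/11 = -15/19
  x_1 = -15/19;  a_1 = 5;  x_2 = (x_1 − 5)/11 = -10/19
  x_2 = -10/19;  a_2 = 7;  x_3 = (x_2 − 7)/11 = -13/19
Digits: (9, 5, 7).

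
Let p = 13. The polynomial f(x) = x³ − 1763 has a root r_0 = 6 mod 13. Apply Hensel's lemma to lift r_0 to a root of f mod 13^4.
r_3 = 15138 (mod 28561)

Hensel: r_{i+1} = r_i − f(r_i)/f′(r_i) mod 13^{i+2}, where f′(x) = 3x². Iterate:
  r_0 = 6 (mod 13)
  r_1 = 97 (mod 169)
  r_2 = 1956 (mod 2197)
  r_3 = 15138 (mod 28561)
Final: r = 15138 with f(r) ≡ 0 mod 13^4.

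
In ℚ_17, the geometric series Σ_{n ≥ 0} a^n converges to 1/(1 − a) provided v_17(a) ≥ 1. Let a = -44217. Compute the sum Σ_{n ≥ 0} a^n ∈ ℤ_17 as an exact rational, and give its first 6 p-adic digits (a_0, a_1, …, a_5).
Σ a^n = 1/(1 − a) = 1/44218;  first 6 digits = (1, 0, 0, 8, 16, 16)

v_17(a) = 3 ≥ 1, so the series converges in ℤ_17 to 1/(1 − a) = 1/(1 − (-44217)) = 1/44218. Expand this rational in ℤ_17: compute digits iteratively via d_i = x_i mod 17, x_{i+1} = (x_i − d_i)/17. The first 6 digits are (1, 0, 0, 8, 16, 16).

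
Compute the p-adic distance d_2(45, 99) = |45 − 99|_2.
d_2(45, 99) = 1/2

Step 1 — x − y = 45 − 99 = -54. Step 2 — v_2(-54) = 1 (factor: -54 = −(2^1 · 27); the sign does not affect v_p). Step 3 — |x − y|_2 = 2^{-1} = 1/2.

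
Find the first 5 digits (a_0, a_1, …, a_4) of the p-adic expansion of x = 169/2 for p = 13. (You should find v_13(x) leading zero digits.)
(a_0, …, a_4) = (0, 0, 7, 6, 6)

v_13(169/2) = 2, so a_0 = ... = a_1 = 0. Factor out: x = 13^2 · u with u = 1/2 a unit in ℤ_13. Expand u iteratively via a_{v+i} = u_i mod 13, u_{i+1} = (u_i − a_{v+i})/13:
  u_0 = 1/2;  a_2 = 7;  u_1 = (u_0 − 7)/13 = -1/2
  u_1 = -1/2;  a_3 = 6;  u_2 = (u_1 − 6)/13 = -1/2
  u_2 = -1/2;  a_4 = 6;  u_3 = (u_2 − 6)/13 = -1/2
Digits: (0, 0, 7, 6, 6).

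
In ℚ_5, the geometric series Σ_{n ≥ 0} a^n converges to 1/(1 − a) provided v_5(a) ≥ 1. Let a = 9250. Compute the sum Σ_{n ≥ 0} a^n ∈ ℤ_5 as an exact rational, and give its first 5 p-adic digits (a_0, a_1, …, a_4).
Σ a^n = 1/(1 − a) = -1/9249;  first 5 digits = (1, 0, 0, 4, 4)

v_5(a) = 3 ≥ 1, so the series converges in ℤ_5 to 1/(1 − a) = 1/(1 − 9250) = -1/9249. Expand this rational in ℤ_5: compute digits iteratively via d_i = x_i mod 5, x_{i+1} = (x_i − d_i)/5. The first 5 digits are (1, 0, 0, 4, 4).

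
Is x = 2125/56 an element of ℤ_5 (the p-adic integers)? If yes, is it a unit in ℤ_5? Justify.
x ∈ ℤ_5 but not a unit; v_5(x) = 3 > 0

ℤ_5 = {x ∈ ℚ_5 : v_5(x) ≥ 0} and ℤ_5^× = {x ∈ ℤ_5 : v_5(x) = 0}. Here v_5(2125/56) = v_5(num) − v_5(den) = 3; compare against these criteria.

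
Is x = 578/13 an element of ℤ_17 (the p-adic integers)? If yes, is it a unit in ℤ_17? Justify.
x ∈ ℤ_17 but not a unit; v_17(x) = 2 > 0

ℤ_17 = {x ∈ ℚ_17 : v_17(x) ≥ 0} and ℤ_17^× = {x ∈ ℤ_17 : v_17(x) = 0}. Here v_17(578/13) = v_17(num) − v_17(den) = 2; compare against these criteria.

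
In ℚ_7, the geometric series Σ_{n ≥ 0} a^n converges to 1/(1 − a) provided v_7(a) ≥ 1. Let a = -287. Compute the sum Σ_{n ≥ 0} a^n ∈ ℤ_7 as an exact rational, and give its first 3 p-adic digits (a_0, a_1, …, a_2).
Σ a^n = 1/(1 − a) = 1/288;  first 3 digits = (1, 1, 2)

v_7(a) = 1 ≥ 1, so the series converges in ℤ_7 to 1/(1 − a) = 1/(1 − (-287)) = 1/288. Expand this rational in ℤ_7: compute digits iteratively via d_i = x_i mod 7, x_{i+1} = (x_i − d_i)/7. The first 3 digits are (1, 1, 2).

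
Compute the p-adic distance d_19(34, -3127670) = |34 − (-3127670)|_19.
d_19(34, -3127670) = 1/130321

Step 1 — x − y = 34 − (-3127670) = 3127704. Step 2 — v_19(3127704) = 4 (factor: 3127704 = (19^4 · 24); the sign does not affect v_p). Step 3 — |x − y|_19 = 19^{-4} = 1/130321.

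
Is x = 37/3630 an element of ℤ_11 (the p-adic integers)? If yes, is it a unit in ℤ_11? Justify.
x ∉ ℤ_11 (v_11(x) = -2 < 0)

ℤ_11 = {x ∈ ℚ_11 : v_11(x) ≥ 0} and ℤ_11^× = {x ∈ ℤ_11 : v_11(x) = 0}. Here v_11(37/3630) = v_11(num) − v_11(den) = -2; compare against these criteria.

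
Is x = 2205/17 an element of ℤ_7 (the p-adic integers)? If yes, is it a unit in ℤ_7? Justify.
x ∈ ℤ_7 but not a unit; v_7(x) = 2 > 0

ℤ_7 = {x ∈ ℚ_7 : v_7(x) ≥ 0} and ℤ_7^× = {x ∈ ℤ_7 : v_7(x) = 0}. Here v_7(2205/17) = v_7(num) − v_7(den) = 2; compare against these criteria.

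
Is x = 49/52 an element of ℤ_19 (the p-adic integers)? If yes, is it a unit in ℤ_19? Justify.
x ∈ ℤ_19^× (unit); v_19(x) = 0

ℤ_19 = {x ∈ ℚ_19 : v_19(x) ≥ 0} and ℤ_19^× = {x ∈ ℤ_19 : v_19(x) = 0}. Here v_19(49/52) = v_19(num) − v_19(den) = 0; compare against these criteria.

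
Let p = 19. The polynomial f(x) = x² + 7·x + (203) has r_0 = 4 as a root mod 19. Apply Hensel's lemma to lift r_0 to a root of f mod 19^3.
r_2 = 4849 (mod 6859)

Hensel: r_{i+1} = r_i − f(r_i)·(f′(r_i))^{-1} mod 19^{i+2}, f′(x) = 2x + 7. Iterate:
  r_0 = 4 (mod 19)
  r_1 = 156 (mod 361)
  r_2 = 4849 (mod 6859)
Final: r = 4849 satisfies f(r) ≡ 0 mod 19^3.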